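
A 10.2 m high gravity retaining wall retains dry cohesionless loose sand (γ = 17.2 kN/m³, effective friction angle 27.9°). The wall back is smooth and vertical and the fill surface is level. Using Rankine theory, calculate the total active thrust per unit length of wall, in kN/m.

K_a = tan²(45° − φ/2) = 0.3625.
P_a = ½ K_a γ H² = 0.5 × 0.3625 × 17.2 × 10.2² = 324.3 kN/m.

324 kN/m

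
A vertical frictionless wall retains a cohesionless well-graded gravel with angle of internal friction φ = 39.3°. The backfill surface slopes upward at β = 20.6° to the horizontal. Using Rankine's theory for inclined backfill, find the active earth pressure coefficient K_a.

0.262

K_a = cos β · (cos β − √(cos²β − cos²φ)) / (cos β + √(cos²β − cos²φ)).
cos β = 0.9361, cos φ = 0.7738, √(cos²β − cos²φ) = 0.5267.
K_a = 0.9361 × (0.9361 − 0.5267)/(0.9361 + 0.5267) = 0.2620.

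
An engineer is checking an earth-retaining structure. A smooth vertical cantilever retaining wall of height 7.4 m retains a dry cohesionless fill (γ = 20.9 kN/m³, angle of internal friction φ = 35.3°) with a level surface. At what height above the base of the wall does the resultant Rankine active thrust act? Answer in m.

2.47 m

K_a = 0.2675.
The pressure distribution is triangular, so the resultant acts at H/3 above the base = 7.4/3 = 2.467 m.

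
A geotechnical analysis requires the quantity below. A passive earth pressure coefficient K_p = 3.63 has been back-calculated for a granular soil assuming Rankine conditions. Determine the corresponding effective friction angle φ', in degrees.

34.6°

K_p = (1+sin φ)/(1−sin φ) ⇒ sin φ = (K_p − 1)/(K_p + 1) = 0.5680.
φ = arcsin(0.5680) = 34.61°.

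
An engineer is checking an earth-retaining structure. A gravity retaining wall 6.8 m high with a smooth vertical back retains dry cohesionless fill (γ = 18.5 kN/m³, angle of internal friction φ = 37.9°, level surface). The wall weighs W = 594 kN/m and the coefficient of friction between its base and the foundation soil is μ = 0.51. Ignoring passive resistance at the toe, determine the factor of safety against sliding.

2.96

K_a = tan²(45° − 37.9°/2) = 0.2389.
P_a = ½K_aγH² = 0.5×0.2389×18.5×6.8² = 102.2 kN/m, acting at H/3 = 2.267 m above the base.
FS_sliding = μW / P_a = 0.51×594 / 102.2 = 2.964.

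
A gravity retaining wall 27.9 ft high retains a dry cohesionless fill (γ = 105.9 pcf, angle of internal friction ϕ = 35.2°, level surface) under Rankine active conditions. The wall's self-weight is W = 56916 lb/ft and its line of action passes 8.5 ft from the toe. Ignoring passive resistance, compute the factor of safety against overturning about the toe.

K_a = tan²(45° − 35.2°/2) = 0.2687.
P_a = ½K_aγH² = 0.5×0.2687×105.9×27.9² = 11070 lb/ft, acting at H/3 = 9.300 ft above the base.
Overturning moment M_o = P_a × H/3 = 11070 × 9.300 = 103000.
Resisting moment M_r = W × 8.5 = 56916 × 8.5 = 483800.
FS_overturning = M_r/M_o = 483800/103000 = 4.697.

4.70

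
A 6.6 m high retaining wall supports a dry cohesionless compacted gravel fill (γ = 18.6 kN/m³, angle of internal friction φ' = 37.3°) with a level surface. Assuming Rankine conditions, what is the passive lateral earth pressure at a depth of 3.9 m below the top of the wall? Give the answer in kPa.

K_p = (1 + sin φ)/(1 − sin φ) = 4.076.
σ_h = K_p γ z = 4.076 × 18.6 × 3.9 = 295.7 kPa.

296 kPa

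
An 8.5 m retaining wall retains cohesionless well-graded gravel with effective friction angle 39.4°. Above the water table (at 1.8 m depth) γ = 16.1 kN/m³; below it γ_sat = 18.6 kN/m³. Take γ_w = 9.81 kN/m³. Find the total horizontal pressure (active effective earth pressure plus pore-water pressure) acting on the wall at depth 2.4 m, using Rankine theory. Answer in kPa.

13.5 kPa

K_a = (1 − sin φ)/(1 + sin φ) = 0.2234.
γ' = 18.6 − 9.81 = 8.790 kN/m³.
Effective vertical stress at 2.4 m: σ'_v = 16.1×1.8 + 8.790×0.600 = 34.25 kPa.
σ'_h = K_a σ'_v = 0.2234 × 34.25 = 7.654 kPa; u = γ_w × 0.600 = 5.886 kPa.
Total σ_h = 7.654 + 5.886 = 13.54 kPa.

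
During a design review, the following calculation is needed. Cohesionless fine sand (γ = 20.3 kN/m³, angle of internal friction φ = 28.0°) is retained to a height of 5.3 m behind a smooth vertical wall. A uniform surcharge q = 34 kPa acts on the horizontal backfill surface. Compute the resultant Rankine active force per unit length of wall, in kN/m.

K_a = tan²(45° − φ/2) = 0.3610.
Soil triangle: ½ K_a γ H² = 0.5×0.3610×20.3×5.3² = 102.9 kN/m.
Surcharge rectangle: K_a q H = 0.3610×34×5.3 = 65.06 kN/m.
Total = 102.9 + 65.06 = 168.0 kN/m.

168 kN/m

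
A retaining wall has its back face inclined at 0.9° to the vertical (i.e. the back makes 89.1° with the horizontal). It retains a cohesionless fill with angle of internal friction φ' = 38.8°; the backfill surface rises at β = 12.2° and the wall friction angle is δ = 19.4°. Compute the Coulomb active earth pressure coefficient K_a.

0.246

K_a = sin²(α+φ) / [sin²α · sin(α−δ) · (1 + √{sin(φ+δ)sin(φ−β) / (sin(α−δ)sin(α+β))})²].
With α = 89.1°, φ = 38.8°, δ = 19.4°, β = 12.2°: K_a = 0.2459.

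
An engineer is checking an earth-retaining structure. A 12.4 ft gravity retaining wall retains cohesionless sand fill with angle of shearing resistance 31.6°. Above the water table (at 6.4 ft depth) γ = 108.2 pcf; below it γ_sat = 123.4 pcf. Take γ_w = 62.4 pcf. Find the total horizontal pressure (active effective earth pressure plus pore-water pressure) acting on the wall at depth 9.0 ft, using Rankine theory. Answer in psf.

428 psf

K_a = (1 − sin φ)/(1 + sin φ) = 0.3123.
γ' = 123.4 − 62.4 = 61.00 pcf.
Effective vertical stress at 9.0 ft: σ'_v = 108.2×6.4 + 61.00×2.60 = 851.1 psf.
σ'_h = K_a σ'_v = 0.3123 × 851.1 = 265.8 psf; u = γ_w × 2.60 = 162.2 psf.
Total σ_h = 265.8 + 162.2 = 428.1 psf.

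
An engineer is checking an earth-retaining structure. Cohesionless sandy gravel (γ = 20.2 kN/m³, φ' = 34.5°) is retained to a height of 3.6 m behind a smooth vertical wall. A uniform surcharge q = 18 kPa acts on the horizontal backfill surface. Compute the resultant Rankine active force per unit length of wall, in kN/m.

54.2 kN/m

K_a = tan²(45° − φ/2) = 0.2768.
Soil triangle: ½ K_a γ H² = 0.5×0.2768×20.2×3.6² = 36.23 kN/m.
Surcharge rectangle: K_a q H = 0.2768×18×3.6 = 17.94 kN/m.
Total = 36.23 + 17.94 = 54.17 kN/m.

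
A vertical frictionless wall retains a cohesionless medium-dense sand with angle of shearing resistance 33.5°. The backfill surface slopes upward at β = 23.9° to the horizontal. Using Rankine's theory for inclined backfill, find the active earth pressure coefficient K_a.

0.383

K_a = cos β · (cos β − √(cos²β − cos²φ)) / (cos β + √(cos²β − cos²φ)).
cos β = 0.9143, cos φ = 0.8339, √(cos²β − cos²φ) = 0.3748.
K_a = 0.9143 × (0.9143 − 0.3748)/(0.9143 + 0.3748) = 0.3826.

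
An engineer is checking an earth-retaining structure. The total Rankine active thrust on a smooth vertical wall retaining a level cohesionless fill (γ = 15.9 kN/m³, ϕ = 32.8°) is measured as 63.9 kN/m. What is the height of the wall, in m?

5.20 m

K_a = 0.2973. P_a = ½ K_a γ H² ⇒ H = √(2P_a/(K_a γ)).
H = √(2×63.9/(0.2973×15.9)) = 5.200 m.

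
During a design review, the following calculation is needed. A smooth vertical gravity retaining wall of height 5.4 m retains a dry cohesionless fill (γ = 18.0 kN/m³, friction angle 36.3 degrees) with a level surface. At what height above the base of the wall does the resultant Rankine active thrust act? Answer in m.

K_a = 0.2563.
The pressure distribution is triangular, so the resultant acts at H/3 above the base = 5.4/3 = 1.800 m.

1.80 m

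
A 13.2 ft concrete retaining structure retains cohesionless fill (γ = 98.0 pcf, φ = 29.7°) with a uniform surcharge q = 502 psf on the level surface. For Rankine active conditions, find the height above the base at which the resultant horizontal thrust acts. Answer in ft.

5.36 ft

K_a = 0.3374.
Triangular part P₁ = ½K_aγH² = 2880 at H/3 = 4.400 ft; rectangular part P₂ = K_a q H = 2236 at H/2 = 6.600 ft.
ȳ = (P₁·4.400 + P₂·6.600)/(P₁+P₂) = 5.361 ft.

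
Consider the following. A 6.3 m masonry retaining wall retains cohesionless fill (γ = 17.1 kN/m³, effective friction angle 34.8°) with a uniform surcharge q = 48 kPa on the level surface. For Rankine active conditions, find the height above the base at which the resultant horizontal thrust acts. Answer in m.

K_a = 0.2733.
Triangular part P₁ = ½K_aγH² = 92.75 at H/3 = 2.100 m; rectangular part P₂ = K_a q H = 82.65 at H/2 = 3.150 m.
ȳ = (P₁·2.100 + P₂·3.150)/(P₁+P₂) = 2.595 m.

2.59 m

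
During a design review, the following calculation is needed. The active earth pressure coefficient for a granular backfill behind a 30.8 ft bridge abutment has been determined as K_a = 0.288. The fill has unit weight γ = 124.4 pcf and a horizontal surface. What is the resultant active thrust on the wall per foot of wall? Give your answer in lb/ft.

17000 lb/ft

P = ½ K_a γ H² = 0.5 × 0.288 × 124.4 × 30.8² = 16990 lb/ft.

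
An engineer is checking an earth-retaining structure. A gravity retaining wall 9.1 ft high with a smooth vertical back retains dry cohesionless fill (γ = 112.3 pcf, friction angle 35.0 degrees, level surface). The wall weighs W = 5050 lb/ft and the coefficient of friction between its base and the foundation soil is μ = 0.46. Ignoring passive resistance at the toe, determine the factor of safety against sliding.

1.84

K_a = tan²(45° − 35.0°/2) = 0.2710.
P_a = ½K_aγH² = 0.5×0.2710×112.3×9.1² = 1260 lb/ft, acting at H/3 = 3.033 ft above the base.
FS_sliding = μW / P_a = 0.46×5050 / 1260 = 1.844.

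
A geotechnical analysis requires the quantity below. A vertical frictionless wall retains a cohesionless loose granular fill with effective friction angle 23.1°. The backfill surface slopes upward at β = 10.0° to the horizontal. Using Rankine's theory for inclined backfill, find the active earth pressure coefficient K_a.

0.466

K_a = cos β · (cos β − √(cos²β − cos²φ)) / (cos β + √(cos²β − cos²φ)).
cos β = 0.9848, cos φ = 0.9198, √(cos²β − cos²φ) = 0.3518.
K_a = 0.9848 × (0.9848 − 0.3518)/(0.9848 + 0.3518) = 0.4664.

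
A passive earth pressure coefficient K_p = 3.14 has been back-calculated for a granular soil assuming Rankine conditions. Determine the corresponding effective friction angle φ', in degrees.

31.1°

K_p = (1+sin φ)/(1−sin φ) ⇒ sin φ = (K_p − 1)/(K_p + 1) = 0.5169.
φ = arcsin(0.5169) = 31.13°.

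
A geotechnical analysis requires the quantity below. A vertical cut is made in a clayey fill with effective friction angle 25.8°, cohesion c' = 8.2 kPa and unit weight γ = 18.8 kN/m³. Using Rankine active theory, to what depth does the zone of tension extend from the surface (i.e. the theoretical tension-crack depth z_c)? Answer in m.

K_a = tan²(45° − 25.8°/2) = 0.3935; √K_a = 0.6273.
The active pressure is zero where K_a γ z = 2c√K_a, so z_c = 2c/(γ√K_a) = 2×8.2/(18.8×0.6273) = 1.391 m.

1.39 m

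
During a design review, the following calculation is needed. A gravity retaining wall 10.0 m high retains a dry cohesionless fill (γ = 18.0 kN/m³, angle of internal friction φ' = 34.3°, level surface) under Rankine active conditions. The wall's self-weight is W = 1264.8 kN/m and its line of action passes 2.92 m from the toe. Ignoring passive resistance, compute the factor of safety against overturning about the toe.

K_a = tan²(45° − 34.3°/2) = 0.2792.
P_a = ½K_aγH² = 0.5×0.2792×18.0×10.0² = 251.2 kN/m, acting at H/3 = 3.333 m above the base.
Overturning moment M_o = P_a × H/3 = 251.2 × 3.333 = 837.5.
Resisting moment M_r = W × 2.92 = 1264.8 × 2.92 = 3693.
FS_overturning = M_r/M_o = 3693/837.5 = 4.410.

4.41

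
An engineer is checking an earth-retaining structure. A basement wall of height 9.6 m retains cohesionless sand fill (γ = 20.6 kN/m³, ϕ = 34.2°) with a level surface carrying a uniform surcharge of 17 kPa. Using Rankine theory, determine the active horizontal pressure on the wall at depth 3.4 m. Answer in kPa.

24.4 kPa

K_a = (1 − sin φ)/(1 + sin φ) = 0.2803.
σ_v = γz + q = 20.6 × 3.4 + 17 = 87.04 kPa.
σ_h = K_a σ_v = 0.2803 × 87.04 = 24.40 kPa.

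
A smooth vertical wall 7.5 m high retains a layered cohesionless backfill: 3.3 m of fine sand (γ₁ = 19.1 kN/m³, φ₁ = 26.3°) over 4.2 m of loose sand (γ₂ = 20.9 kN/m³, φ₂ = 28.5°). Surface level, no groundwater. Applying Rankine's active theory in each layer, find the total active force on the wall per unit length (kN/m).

199 kN/m

K_a1 = tan²(45°−26.3°/2) = 0.3859; K_a2 = tan²(45°−28.5°/2) = 0.3540.
Layer 1: σ at base = K_a1 γ₁ h₁ = 24.33 kPa; P₁ = ½×24.33×3.3 = 40.14.
Layer 2: σ_v at top = γ₁h₁ = 63.03; σ_h top = K_a2×63.03 = 22.31; σ_h base = K_a2×(63.03+20.9×4.2) = 53.38.
P₂ = ½(22.31+53.38)×4.2 = 158.9. Total P_a = 40.14+158.9 = 199.1 kN/m.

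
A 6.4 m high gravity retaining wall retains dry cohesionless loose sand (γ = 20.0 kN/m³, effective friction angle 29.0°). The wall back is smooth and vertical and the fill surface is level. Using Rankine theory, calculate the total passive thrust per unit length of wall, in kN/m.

K_p = tan²(45° + φ/2) = 2.882.
P_p = ½ K_p γ H² = 0.5 × 2.882 × 20.0 × 6.4² = 1180 kN/m.

1180 kN/m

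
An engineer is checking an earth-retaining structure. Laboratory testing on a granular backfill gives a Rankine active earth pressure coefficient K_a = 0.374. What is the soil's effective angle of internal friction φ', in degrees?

K_a = tan²(45° − φ/2) ⇒ 45° − φ/2 = arctan(√0.374) = 31.45°.
φ = 2(45° − 31.45°) = 27.10°.

27.1°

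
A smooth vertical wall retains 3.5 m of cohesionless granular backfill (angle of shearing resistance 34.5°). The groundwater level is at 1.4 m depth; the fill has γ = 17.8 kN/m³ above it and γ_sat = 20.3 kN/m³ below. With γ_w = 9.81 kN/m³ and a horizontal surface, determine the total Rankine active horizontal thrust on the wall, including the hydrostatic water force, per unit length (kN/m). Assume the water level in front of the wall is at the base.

K_a = tan²(45° − φ/2) = 0.2768.
γ' = 20.3 − 9.81 = 10.49 kN/m³. Depth below WT = 2.1 m.
σ'_h at WT = K_a γ d_w = 6.898 kPa; at base = 6.898 + K_a γ' × 2.1 = 13.00 kPa.
P₁ (0–1.4 m) = ½×6.898×1.4 = 4.829. P₂ (1.4–3.5 m) = ½(6.898+13.00)×2.1 = 20.89.
P_w = ½ γ_w h₂² = 0.5×9.81×2.1² = 21.63. Total = 4.829+20.89+21.63 = 47.35 kN/m.

47.3 kN/m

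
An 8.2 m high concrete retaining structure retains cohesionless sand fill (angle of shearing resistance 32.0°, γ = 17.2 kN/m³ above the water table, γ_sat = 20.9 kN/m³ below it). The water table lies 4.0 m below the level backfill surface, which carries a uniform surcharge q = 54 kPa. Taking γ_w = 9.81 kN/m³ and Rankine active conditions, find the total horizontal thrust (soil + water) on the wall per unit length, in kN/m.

K_a = tan²(45° − φ/2) = 0.3073.
γ' = 20.9 − 9.81 = 11.09 kN/m³. h₂ = H − d_w = 4.2 m.
σ'_h: at surface K_a·q = 16.59; at WT K_a(q+γd_w) = 37.73; at base K_a(q+γd_w+γ'h₂) = 52.04 kPa.
P₁ = ½(16.59+37.73)×4.0 = 108.6; P₂ = ½(37.73+52.04)×4.2 = 188.5; P_w = ½γ_w h₂² = 86.52.
Total = 108.6+188.5+86.52 = 383.7 kN/m.

384 kN/m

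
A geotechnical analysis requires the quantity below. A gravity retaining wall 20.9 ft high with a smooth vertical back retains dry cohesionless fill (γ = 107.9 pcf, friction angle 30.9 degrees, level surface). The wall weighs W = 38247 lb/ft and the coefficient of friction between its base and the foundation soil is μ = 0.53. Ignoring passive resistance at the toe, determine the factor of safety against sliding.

2.68

K_a = tan²(45° − 30.9°/2) = 0.3214.
P_a = ½K_aγH² = 0.5×0.3214×107.9×20.9² = 7574 lb/ft, acting at H/3 = 6.967 ft above the base.
FS_sliding = μW / P_a = 0.53×38247 / 7574 = 2.676.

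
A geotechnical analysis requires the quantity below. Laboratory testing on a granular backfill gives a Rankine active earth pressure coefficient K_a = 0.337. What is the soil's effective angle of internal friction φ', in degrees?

K_a = tan²(45° − φ/2) ⇒ 45° − φ/2 = arctan(√0.337) = 30.14°.
φ = 2(45° − 30.14°) = 29.73°.

29.7°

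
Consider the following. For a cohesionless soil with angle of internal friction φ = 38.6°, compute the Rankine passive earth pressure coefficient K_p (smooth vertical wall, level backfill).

K_p = (1 + sin φ)/(1 − sin φ) = tan²(45° + 38.6°/2) = 4.317.

4.32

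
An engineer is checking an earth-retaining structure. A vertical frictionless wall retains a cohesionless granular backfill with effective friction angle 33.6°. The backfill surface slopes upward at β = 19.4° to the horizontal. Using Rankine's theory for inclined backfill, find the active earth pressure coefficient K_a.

K_a = cos β · (cos β − √(cos²β − cos²φ)) / (cos β + √(cos²β − cos²φ)).
cos β = 0.9432, cos φ = 0.8329, √(cos²β − cos²φ) = 0.4426.
K_a = 0.9432 × (0.9432 − 0.4426)/(0.9432 + 0.4426) = 0.3407.

0.341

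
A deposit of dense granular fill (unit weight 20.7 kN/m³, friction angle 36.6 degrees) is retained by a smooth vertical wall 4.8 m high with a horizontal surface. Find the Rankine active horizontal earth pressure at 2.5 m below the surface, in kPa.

K_a = (1 − sin φ)/(1 + sin φ) = 0.2530.
σ_h = K_a γ z = 0.2530 × 20.7 × 2.5 = 13.09 kPa.

13.1 kPa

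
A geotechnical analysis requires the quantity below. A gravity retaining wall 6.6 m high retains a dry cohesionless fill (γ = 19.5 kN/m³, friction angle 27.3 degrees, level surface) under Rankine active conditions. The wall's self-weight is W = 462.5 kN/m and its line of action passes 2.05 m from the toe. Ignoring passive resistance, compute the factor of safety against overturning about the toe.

2.73

K_a = tan²(45° − 27.3°/2) = 0.3711.
P_a = ½K_aγH² = 0.5×0.3711×19.5×6.6² = 157.6 kN/m, acting at H/3 = 2.200 m above the base.
Overturning moment M_o = P_a × H/3 = 157.6 × 2.200 = 346.8.
Resisting moment M_r = W × 2.05 = 462.5 × 2.05 = 948.1.
FS_overturning = M_r/M_o = 948.1/346.8 = 2.734.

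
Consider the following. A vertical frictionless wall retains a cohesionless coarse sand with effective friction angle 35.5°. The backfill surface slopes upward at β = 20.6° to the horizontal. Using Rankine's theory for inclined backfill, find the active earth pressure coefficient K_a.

0.317

K_a = cos β · (cos β − √(cos²β − cos²φ)) / (cos β + √(cos²β − cos²φ)).
cos β = 0.9361, cos φ = 0.8141, √(cos²β − cos²φ) = 0.4620.
K_a = 0.9361 × (0.9361 − 0.4620)/(0.9361 + 0.4620) = 0.3174.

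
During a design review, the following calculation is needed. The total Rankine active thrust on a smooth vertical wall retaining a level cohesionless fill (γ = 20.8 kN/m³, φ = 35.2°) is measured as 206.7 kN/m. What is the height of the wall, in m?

8.60 m

K_a = 0.2687. P_a = ½ K_a γ H² ⇒ H = √(2P_a/(K_a γ)).
H = √(2×206.7/(0.2687×20.8)) = 8.601 m.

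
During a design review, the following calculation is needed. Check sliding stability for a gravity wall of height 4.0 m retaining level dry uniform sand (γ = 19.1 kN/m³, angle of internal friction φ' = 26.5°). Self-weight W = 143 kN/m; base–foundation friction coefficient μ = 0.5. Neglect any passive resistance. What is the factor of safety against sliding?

K_a = tan²(45° − 26.5°/2) = 0.3829.
P_a = ½K_aγH² = 0.5×0.3829×19.1×4.0² = 58.51 kN/m, acting at H/3 = 1.333 m above the base.
FS_sliding = μW / P_a = 0.5×143 / 58.51 = 1.222.

1.22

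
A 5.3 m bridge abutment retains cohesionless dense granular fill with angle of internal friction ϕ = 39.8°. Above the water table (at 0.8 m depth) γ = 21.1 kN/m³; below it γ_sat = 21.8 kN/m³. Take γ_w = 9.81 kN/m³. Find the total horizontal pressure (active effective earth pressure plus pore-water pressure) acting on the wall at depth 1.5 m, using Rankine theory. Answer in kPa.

K_a = (1 − sin φ)/(1 + sin φ) = 0.2194.
γ' = 21.8 − 9.81 = 11.99 kN/m³.
Effective vertical stress at 1.5 m: σ'_v = 21.1×0.8 + 11.99×0.700 = 25.27 kPa.
σ'_h = K_a σ'_v = 0.2194 × 25.27 = 5.546 kPa; u = γ_w × 0.700 = 6.867 kPa.
Total σ_h = 5.546 + 6.867 = 12.41 kPa.

12.4 kPa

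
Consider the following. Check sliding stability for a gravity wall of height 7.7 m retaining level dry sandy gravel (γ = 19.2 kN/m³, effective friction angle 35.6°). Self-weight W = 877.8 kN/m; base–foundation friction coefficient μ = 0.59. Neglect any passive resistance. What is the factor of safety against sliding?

K_a = tan²(45° − 35.6°/2) = 0.2641.
P_a = ½K_aγH² = 0.5×0.2641×19.2×7.7² = 150.3 kN/m, acting at H/3 = 2.567 m above the base.
FS_sliding = μW / P_a = 0.59×877.8 / 150.3 = 3.445.

3.44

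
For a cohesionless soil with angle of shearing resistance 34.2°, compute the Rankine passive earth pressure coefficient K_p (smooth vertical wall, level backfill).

K_p = (1 + sin φ)/(1 − sin φ) = tan²(45° + 34.2°/2) = 3.567.

3.57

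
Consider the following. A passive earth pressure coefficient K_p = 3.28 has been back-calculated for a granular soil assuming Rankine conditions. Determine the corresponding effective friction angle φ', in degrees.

K_p = (1+sin φ)/(1−sin φ) ⇒ sin φ = (K_p − 1)/(K_p + 1) = 0.5327.
φ = arcsin(0.5327) = 32.19°.

32.2°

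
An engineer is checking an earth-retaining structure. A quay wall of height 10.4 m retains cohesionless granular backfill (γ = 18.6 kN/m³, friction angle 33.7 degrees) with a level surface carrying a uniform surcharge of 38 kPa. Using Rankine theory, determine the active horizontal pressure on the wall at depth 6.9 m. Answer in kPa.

47.6 kPa

K_a = (1 − sin φ)/(1 + sin φ) = 0.2863.
σ_v = γz + q = 18.6 × 6.9 + 38 = 166.3 kPa.
σ_h = K_a σ_v = 0.2863 × 166.3 = 47.62 kPa.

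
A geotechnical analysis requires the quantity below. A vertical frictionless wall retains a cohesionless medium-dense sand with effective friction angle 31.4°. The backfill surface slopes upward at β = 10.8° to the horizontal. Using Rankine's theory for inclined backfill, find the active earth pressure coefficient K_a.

0.332

K_a = cos β · (cos β − √(cos²β − cos²φ)) / (cos β + √(cos²β − cos²φ)).
cos β = 0.9823, cos φ = 0.8536, √(cos²β − cos²φ) = 0.4861.
K_a = 0.9823 × (0.9823 − 0.4861)/(0.9823 + 0.4861) = 0.3319.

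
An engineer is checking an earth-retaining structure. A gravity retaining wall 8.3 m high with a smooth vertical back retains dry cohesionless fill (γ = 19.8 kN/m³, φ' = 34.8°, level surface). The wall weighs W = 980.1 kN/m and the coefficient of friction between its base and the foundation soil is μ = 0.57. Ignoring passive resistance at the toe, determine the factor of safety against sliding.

3.00

K_a = tan²(45° − 34.8°/2) = 0.2733.
P_a = ½K_aγH² = 0.5×0.2733×19.8×8.3² = 186.4 kN/m, acting at H/3 = 2.767 m above the base.
FS_sliding = μW / P_a = 0.57×980.1 / 186.4 = 2.997.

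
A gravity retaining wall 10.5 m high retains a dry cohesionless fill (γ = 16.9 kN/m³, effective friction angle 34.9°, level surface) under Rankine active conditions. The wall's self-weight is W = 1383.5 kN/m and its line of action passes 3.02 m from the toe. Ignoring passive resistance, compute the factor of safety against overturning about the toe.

4.71

K_a = tan²(45° − 34.9°/2) = 0.2721.
P_a = ½K_aγH² = 0.5×0.2721×16.9×10.5² = 253.5 kN/m, acting at H/3 = 3.500 m above the base.
Overturning moment M_o = P_a × H/3 = 253.5 × 3.500 = 887.4.
Resisting moment M_r = W × 3.02 = 1383.5 × 3.02 = 4178.
FS_overturning = M_r/M_o = 4178/887.4 = 4.708.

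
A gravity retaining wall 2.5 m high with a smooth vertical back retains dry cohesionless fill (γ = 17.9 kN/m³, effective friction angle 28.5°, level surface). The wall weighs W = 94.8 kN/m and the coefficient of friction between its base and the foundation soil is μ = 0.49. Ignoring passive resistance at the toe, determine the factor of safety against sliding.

2.35

K_a = tan²(45° − 28.5°/2) = 0.3540.
P_a = ½K_aγH² = 0.5×0.3540×17.9×2.5² = 19.80 kN/m, acting at H/3 = 0.8333 m above the base.
FS_sliding = μW / P_a = 0.49×94.8 / 19.80 = 2.346.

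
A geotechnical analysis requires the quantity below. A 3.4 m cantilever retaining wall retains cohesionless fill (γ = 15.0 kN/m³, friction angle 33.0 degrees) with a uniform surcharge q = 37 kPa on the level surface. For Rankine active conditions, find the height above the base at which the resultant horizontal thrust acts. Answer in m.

1.47 m

K_a = 0.2948.
Triangular part P₁ = ½K_aγH² = 25.56 at H/3 = 1.133 m; rectangular part P₂ = K_a q H = 37.09 at H/2 = 1.700 m.
ȳ = (P₁·1.133 + P₂·1.700)/(P₁+P₂) = 1.469 m.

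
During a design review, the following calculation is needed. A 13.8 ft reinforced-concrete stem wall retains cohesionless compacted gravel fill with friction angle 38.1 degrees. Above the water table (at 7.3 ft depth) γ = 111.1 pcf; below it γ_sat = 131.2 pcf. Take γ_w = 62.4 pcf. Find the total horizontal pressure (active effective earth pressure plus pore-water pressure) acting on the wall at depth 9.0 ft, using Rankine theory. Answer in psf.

326 psf

K_a = (1 − sin φ)/(1 + sin φ) = 0.2368.
γ' = 131.2 − 62.4 = 68.80 pcf.
Effective vertical stress at 9.0 ft: σ'_v = 111.1×7.3 + 68.80×1.70 = 928.0 psf.
σ'_h = K_a σ'_v = 0.2368 × 928.0 = 219.8 psf; u = γ_w × 1.70 = 106.1 psf.
Total σ_h = 219.8 + 106.1 = 325.9 psf.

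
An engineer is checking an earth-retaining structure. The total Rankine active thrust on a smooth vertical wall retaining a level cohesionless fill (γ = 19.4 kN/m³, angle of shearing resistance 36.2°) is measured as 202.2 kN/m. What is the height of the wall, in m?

K_a = 0.2574. P_a = ½ K_a γ H² ⇒ H = √(2P_a/(K_a γ)).
H = √(2×202.2/(0.2574×19.4)) = 8.999 m.

9.00 m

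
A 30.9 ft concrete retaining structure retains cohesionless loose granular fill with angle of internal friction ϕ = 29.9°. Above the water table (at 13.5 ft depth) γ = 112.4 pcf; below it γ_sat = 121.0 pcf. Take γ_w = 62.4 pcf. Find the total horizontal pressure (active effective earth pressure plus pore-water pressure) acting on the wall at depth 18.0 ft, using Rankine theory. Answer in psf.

877 psf

K_a = (1 − sin φ)/(1 + sin φ) = 0.3347.
γ' = 121.0 − 62.4 = 58.60 pcf.
Effective vertical stress at 18.0 ft: σ'_v = 112.4×13.5 + 58.60×4.50 = 1781 psf.
σ'_h = K_a σ'_v = 0.3347 × 1781 = 596.1 psf; u = γ_w × 4.50 = 280.8 psf.
Total σ_h = 596.1 + 280.8 = 876.9 psf.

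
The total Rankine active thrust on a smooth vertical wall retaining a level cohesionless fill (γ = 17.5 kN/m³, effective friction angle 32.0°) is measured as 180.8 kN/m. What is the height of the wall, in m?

K_a = 0.3073. P_a = ½ K_a γ H² ⇒ H = √(2P_a/(K_a γ)).
H = √(2×180.8/(0.3073×17.5)) = 8.201 m.

8.20 m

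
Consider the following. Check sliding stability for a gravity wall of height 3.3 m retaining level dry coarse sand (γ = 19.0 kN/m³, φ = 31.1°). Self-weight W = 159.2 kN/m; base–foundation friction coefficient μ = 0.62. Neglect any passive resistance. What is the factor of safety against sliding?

2.99

K_a = tan²(45° − 31.1°/2) = 0.3188.
P_a = ½K_aγH² = 0.5×0.3188×19.0×3.3² = 32.98 kN/m, acting at H/3 = 1.100 m above the base.
FS_sliding = μW / P_a = 0.62×159.2 / 32.98 = 2.993.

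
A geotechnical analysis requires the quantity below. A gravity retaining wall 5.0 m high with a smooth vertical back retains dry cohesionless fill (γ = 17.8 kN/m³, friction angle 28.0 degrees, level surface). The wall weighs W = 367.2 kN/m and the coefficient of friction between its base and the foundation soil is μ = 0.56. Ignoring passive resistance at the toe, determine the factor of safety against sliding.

2.56

K_a = tan²(45° − 28.0°/2) = 0.3610.
P_a = ½K_aγH² = 0.5×0.3610×17.8×5.0² = 80.33 kN/m, acting at H/3 = 1.667 m above the base.
FS_sliding = μW / P_a = 0.56×367.2 / 80.33 = 2.560.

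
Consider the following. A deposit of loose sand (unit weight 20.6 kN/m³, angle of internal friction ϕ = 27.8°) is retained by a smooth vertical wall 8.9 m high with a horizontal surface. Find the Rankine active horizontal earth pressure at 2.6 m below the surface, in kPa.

K_a = (1 − sin φ)/(1 + sin φ) = 0.3639.
σ_h = K_a γ z = 0.3639 × 20.6 × 2.6 = 19.49 kPa.

19.5 kPa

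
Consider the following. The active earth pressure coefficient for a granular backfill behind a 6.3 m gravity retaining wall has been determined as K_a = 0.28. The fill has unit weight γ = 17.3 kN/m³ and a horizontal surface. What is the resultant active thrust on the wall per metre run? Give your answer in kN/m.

96.1 kN/m

P = ½ K_a γ H² = 0.5 × 0.28 × 17.3 × 6.3² = 96.13 kN/m.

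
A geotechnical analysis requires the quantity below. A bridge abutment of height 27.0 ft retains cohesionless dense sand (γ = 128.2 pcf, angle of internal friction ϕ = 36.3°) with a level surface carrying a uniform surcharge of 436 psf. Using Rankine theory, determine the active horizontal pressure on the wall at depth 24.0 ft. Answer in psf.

K_a = (1 − sin φ)/(1 + sin φ) = 0.2563.
σ_v = γz + q = 128.2 × 24.0 + 436 = 3513 psf.
σ_h = K_a σ_v = 0.2563 × 3513 = 900.2 psf.

900 psf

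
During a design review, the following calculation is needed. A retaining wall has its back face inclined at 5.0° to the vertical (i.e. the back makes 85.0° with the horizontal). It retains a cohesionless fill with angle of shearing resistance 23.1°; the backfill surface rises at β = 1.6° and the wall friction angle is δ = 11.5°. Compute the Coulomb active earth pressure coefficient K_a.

K_a = sin²(α+φ) / [sin²α · sin(α−δ) · (1 + √{sin(φ+δ)sin(φ−β) / (sin(α−δ)sin(α+β))})²].
With α = 85.0°, φ = 23.1°, δ = 11.5°, β = 1.6°: K_a = 0.4416.

0.442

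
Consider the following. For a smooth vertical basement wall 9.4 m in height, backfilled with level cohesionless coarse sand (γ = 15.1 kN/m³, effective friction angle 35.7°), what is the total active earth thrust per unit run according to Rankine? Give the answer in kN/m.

175 kN/m

K_a = tan²(45° − φ/2) = 0.2630.
P_a = ½ K_a γ H² = 0.5 × 0.2630 × 15.1 × 9.4² = 175.4 kN/m.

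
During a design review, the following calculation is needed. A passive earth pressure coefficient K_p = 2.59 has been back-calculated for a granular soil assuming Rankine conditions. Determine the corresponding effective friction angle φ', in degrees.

K_p = (1+sin φ)/(1−sin φ) ⇒ sin φ = (K_p − 1)/(K_p + 1) = 0.4429.
φ = arcsin(0.4429) = 26.29°.

26.3°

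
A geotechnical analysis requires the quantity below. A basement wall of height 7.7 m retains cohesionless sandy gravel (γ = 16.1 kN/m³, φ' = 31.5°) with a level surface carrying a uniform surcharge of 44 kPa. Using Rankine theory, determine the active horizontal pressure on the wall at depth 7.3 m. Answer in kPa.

50.7 kPa

K_a = (1 − sin φ)/(1 + sin φ) = 0.3136.
σ_v = γz + q = 16.1 × 7.3 + 44 = 161.5 kPa.
σ_h = K_a σ_v = 0.3136 × 161.5 = 50.66 kPa.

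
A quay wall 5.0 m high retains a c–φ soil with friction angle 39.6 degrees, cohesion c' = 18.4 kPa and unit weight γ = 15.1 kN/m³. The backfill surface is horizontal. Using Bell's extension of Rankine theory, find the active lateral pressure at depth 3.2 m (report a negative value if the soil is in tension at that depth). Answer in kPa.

K_a = (1 − sin φ)/(1 + sin φ) = 0.2214.
σ_a = K_a γ z − 2c√K_a = 0.2214×15.1×3.2 − 2×18.4×0.4706 = -6.617 kPa.

-6.62 kPa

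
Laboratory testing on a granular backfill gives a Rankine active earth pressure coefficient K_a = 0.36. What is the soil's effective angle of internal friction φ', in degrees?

K_a = tan²(45° − φ/2) ⇒ 45° − φ/2 = arctan(√0.36) = 30.96°.
φ = 2(45° − 30.96°) = 28.07°.

28.1°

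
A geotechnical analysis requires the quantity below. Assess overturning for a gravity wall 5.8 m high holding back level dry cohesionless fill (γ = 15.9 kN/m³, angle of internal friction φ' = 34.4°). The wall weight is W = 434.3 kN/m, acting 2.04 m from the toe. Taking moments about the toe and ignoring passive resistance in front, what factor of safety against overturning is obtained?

K_a = tan²(45° − 34.4°/2) = 0.2780.
P_a = ½K_aγH² = 0.5×0.2780×15.9×5.8² = 74.34 kN/m, acting at H/3 = 1.933 m above the base.
Overturning moment M_o = P_a × H/3 = 74.34 × 1.933 = 143.7.
Resisting moment M_r = W × 2.04 = 434.3 × 2.04 = 886.0.
FS_overturning = M_r/M_o = 886.0/143.7 = 6.164.

6.16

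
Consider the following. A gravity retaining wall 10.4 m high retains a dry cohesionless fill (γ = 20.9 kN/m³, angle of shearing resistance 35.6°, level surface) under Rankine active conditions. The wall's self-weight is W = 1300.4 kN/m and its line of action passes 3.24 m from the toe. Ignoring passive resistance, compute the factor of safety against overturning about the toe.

K_a = tan²(45° − 35.6°/2) = 0.2641.
P_a = ½K_aγH² = 0.5×0.2641×20.9×10.4² = 298.5 kN/m, acting at H/3 = 3.467 m above the base.
Overturning moment M_o = P_a × H/3 = 298.5 × 3.467 = 1035.
Resisting moment M_r = W × 3.24 = 1300.4 × 3.24 = 4213.
FS_overturning = M_r/M_o = 4213/1035 = 4.071.

4.07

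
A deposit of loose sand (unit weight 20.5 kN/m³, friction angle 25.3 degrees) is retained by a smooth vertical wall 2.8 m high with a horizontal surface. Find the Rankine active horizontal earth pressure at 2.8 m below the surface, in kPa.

23.0 kPa

K_a = (1 − sin φ)/(1 + sin φ) = 0.4012.
σ_h = K_a γ z = 0.4012 × 20.5 × 2.8 = 23.03 kPa.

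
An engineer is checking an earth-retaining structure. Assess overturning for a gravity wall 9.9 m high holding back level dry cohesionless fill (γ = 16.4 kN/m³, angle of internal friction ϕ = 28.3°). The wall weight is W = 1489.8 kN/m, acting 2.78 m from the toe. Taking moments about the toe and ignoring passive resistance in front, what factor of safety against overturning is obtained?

K_a = tan²(45° − 28.3°/2) = 0.3568.
P_a = ½K_aγH² = 0.5×0.3568×16.4×9.9² = 286.7 kN/m, acting at H/3 = 3.300 m above the base.
Overturning moment M_o = P_a × H/3 = 286.7 × 3.300 = 946.2.
Resisting moment M_r = W × 2.78 = 1489.8 × 2.78 = 4142.
FS_overturning = M_r/M_o = 4142/946.2 = 4.377.

4.38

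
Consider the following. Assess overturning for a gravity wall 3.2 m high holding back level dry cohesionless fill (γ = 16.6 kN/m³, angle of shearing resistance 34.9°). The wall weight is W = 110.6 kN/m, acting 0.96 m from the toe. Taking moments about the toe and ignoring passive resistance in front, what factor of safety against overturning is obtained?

K_a = tan²(45° − 34.9°/2) = 0.2721.
P_a = ½K_aγH² = 0.5×0.2721×16.6×3.2² = 23.13 kN/m, acting at H/3 = 1.067 m above the base.
Overturning moment M_o = P_a × H/3 = 23.13 × 1.067 = 24.67.
Resisting moment M_r = W × 0.96 = 110.6 × 0.96 = 106.2.
FS_overturning = M_r/M_o = 106.2/24.67 = 4.303.

4.30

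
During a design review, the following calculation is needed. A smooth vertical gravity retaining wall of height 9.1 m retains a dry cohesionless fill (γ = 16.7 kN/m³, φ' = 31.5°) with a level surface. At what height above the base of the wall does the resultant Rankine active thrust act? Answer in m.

3.03 m

K_a = 0.3136.
The pressure distribution is triangular, so the resultant acts at H/3 above the base = 9.1/3 = 3.033 m.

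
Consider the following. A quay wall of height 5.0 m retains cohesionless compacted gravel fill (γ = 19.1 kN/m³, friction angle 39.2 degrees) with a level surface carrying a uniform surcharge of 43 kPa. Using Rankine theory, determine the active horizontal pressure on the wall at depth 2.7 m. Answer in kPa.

K_a = (1 − sin φ)/(1 + sin φ) = 0.2255.
σ_v = γz + q = 19.1 × 2.7 + 43 = 94.57 kPa.
σ_h = K_a σ_v = 0.2255 × 94.57 = 21.32 kPa.

21.3 kPa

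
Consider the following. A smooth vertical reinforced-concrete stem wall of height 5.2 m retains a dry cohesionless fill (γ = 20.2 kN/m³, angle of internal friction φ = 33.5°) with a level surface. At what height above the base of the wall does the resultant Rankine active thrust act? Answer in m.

K_a = 0.2887.
The pressure distribution is triangular, so the resultant acts at H/3 above the base = 5.2/3 = 1.733 m.

1.73 m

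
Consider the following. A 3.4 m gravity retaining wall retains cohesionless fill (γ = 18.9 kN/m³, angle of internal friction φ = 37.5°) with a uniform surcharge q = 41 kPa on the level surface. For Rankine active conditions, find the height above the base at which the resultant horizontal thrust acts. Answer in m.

1.45 m

K_a = 0.2432.
Triangular part P₁ = ½K_aγH² = 26.57 at H/3 = 1.133 m; rectangular part P₂ = K_a q H = 33.90 at H/2 = 1.700 m.
ȳ = (P₁·1.133 + P₂·1.700)/(P₁+P₂) = 1.451 m.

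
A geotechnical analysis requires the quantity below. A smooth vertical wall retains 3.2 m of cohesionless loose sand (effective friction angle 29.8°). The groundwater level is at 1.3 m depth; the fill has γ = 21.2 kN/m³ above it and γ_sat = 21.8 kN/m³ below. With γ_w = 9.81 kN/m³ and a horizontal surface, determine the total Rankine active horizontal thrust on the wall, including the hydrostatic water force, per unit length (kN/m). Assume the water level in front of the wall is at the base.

48.6 kN/m

K_a = tan²(45° − φ/2) = 0.3360.
γ' = 21.8 − 9.81 = 11.99 kN/m³. Depth below WT = 1.9 m.
σ'_h at WT = K_a γ d_w = 9.261 kPa; at base = 9.261 + K_a γ' × 1.9 = 16.92 kPa.
P₁ (0–1.3 m) = ½×9.261×1.3 = 6.020. P₂ (1.3–3.2 m) = ½(9.261+16.92)×1.9 = 24.87.
P_w = ½ γ_w h₂² = 0.5×9.81×1.9² = 17.71. Total = 6.020+24.87+17.71 = 48.59 kN/m.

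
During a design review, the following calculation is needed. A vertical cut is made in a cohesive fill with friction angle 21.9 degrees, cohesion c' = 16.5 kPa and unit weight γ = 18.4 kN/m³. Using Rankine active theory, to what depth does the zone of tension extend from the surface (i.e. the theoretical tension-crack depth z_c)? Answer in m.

2.65 m

K_a = tan²(45° − 21.9°/2) = 0.4567; √K_a = 0.6758.
The active pressure is zero where K_a γ z = 2c√K_a, so z_c = 2c/(γ√K_a) = 2×16.5/(18.4×0.6758) = 2.654 m.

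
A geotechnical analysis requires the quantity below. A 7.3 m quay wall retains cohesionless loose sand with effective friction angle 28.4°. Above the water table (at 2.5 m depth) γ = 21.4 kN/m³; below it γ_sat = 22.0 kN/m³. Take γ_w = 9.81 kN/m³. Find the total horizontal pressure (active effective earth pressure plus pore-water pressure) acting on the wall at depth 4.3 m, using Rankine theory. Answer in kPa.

44.5 kPa

K_a = (1 − sin φ)/(1 + sin φ) = 0.3554.
γ' = 22.0 − 9.81 = 12.19 kN/m³.
Effective vertical stress at 4.3 m: σ'_v = 21.4×2.5 + 12.19×1.80 = 75.44 kPa.
σ'_h = K_a σ'_v = 0.3554 × 75.44 = 26.81 kPa; u = γ_w × 1.80 = 17.66 kPa.
Total σ_h = 26.81 + 17.66 = 44.47 kPa.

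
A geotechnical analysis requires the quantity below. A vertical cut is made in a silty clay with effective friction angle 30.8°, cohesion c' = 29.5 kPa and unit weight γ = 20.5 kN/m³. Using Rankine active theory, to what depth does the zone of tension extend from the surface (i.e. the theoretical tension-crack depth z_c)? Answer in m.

K_a = tan²(45° − 30.8°/2) = 0.3227; √K_a = 0.5681.
The active pressure is zero where K_a γ z = 2c√K_a, so z_c = 2c/(γ√K_a) = 2×29.5/(20.5×0.5681) = 5.066 m.

5.07 m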